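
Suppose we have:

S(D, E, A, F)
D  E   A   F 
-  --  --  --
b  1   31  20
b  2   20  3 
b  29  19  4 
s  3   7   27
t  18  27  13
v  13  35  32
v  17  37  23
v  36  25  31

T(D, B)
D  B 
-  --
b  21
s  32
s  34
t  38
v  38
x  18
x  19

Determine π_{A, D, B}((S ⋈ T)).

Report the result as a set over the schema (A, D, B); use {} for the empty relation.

{(19, b, 21), (20, b, 21), (25, v, 38), (27, t, 38), (31, b, 21), (35, v, 38), (37, v, 38), (7, s, 32), (7, s, 34)}

Natural join on D: {(b, 1, 31, 20, 21), (b, 2, 20, 3, 21), (b, 29, 19, 4, 21), (s, 3, 7, 27, 32), (s, 3, 7, 27, 34), (t, 18, 27, 13, 38), (v, 13, 35, 32, 38), (v, 17, 37, 23, 38), (v, 36, 25, 31, 38)}
π_{A, D, B} gives {(19, b, 21), (20, b, 21), (25, v, 38), (27, t, 38), (31, b, 21), (35, v, 38), (37, v, 38), (7, s, 32), (7, s, 34)}.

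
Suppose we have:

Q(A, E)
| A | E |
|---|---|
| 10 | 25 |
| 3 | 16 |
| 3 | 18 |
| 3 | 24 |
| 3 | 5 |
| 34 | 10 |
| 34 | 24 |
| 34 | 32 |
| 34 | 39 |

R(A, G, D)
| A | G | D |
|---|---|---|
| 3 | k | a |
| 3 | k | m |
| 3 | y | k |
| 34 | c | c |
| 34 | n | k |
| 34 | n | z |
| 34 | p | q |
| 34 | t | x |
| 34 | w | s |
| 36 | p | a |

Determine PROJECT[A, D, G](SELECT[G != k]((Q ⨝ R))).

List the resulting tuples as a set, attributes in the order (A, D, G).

{(3, k, y), (34, c, c), (34, k, n), (34, q, p), (34, s, w), (34, x, t), (34, z, n)}

Natural join on A: {(3, 16, k, a), (3, 16, k, m), (3, 16, y, k), (3, 18, k, a), (3, 18, k, m), (3, 18, y, k), (3, 24, k, a), (3, 24, k, m), (3, 24, y, k), (3, 5, k, a), (3, 5, k, m), (3, 5, y, k), (34, 10, c, c), (34, 10, n, k), (34, 10, n, z), (34, 10, p, q), (34, 10, t, x), (34, 10, w, s), (34, 24, c, c), (34, 24, n, k), (34, 24, n, z), (34, 24, p, q), (34, 24, t, x), (34, 24, w, s), (34, 32, c, c), (34, 32, n, k), (34, 32, n, z), (34, 32, p, q), (34, 32, t, x), (34, 32, w, s), (34, 39, c, c), (34, 39, n, k), (34, 39, n, z), (34, 39, p, q), (34, 39, t, x), (34, 39, w, s)}
Apply σ_{G != k}; surviving tuples: {(3, 16, y, k), (3, 18, y, k), (3, 24, y, k), (3, 5, y, k), (34, 10, c, c), (34, 10, n, k), (34, 10, n, z), (34, 10, p, q), (34, 10, t, x), (34, 10, w, s), (34, 24, c, c), (34, 24, n, k), (34, 24, n, z), (34, 24, p, q), (34, 24, t, x), (34, 24, w, s), (34, 32, c, c), (34, 32, n, k), (34, 32, n, z), (34, 32, p, q), (34, 32, t, x), (34, 32, w, s), (34, 39, c, c), (34, 39, n, k), (34, 39, n, z), (34, 39, p, q), (34, 39, t, x), (34, 39, w, s)}
Projecting to A, D, G (21 duplicate(s) eliminated): {(3, k, y), (34, c, c), (34, k, n), (34, q, p), (34, s, w), (34, x, t), (34, z, n)}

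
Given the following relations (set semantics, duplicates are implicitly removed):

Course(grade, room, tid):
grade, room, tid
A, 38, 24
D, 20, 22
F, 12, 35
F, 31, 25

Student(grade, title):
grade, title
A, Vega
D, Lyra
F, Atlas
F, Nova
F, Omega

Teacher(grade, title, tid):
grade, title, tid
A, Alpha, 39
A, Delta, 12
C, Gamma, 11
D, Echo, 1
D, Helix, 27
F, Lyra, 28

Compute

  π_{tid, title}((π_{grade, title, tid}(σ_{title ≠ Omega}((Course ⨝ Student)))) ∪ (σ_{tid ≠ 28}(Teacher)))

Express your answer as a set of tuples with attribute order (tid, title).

{(1, Echo), (11, Gamma), (12, Delta), (22, Lyra), (24, Vega), (25, Atlas), (25, Nova), (27, Helix), (35, Atlas), (35, Nova), (39, Alpha)}

Course ⋈ Student (natural join on grade): {(A, 38, 24, Vega), (D, 20, 22, Lyra), (F, 12, 35, Atlas), (F, 12, 35, Nova), (F, 12, 35, Omega), (F, 31, 25, Atlas), (F, 31, 25, Nova), (F, 31, 25, Omega)}
σ[title ≠ Omega]: keep tuples satisfying title ≠ Omega → {(A, 38, 24, Vega), (D, 20, 22, Lyra), (F, 12, 35, Atlas), (F, 12, 35, Nova), (F, 31, 25, Atlas), (F, 31, 25, Nova)}
π[grade, title, tid]: project onto (grade, title, tid) → {(A, Vega, 24), (D, Lyra, 22), (F, Atlas, 25), (F, Atlas, 35), (F, Nova, 25), (F, Nova, 35)}
σ[tid ≠ 28]: keep tuples satisfying tid ≠ 28 → {(A, Alpha, 39), (A, Delta, 12), (C, Gamma, 11), (D, Echo, 1), (D, Helix, 27)}
Set union of the two operands is {(A, Alpha, 39), (A, Delta, 12), (A, Vega, 24), (C, Gamma, 11), (D, Echo, 1), (D, Helix, 27), (D, Lyra, 22), (F, Atlas, 25), (F, Atlas, 35), (F, Nova, 25), (F, Nova, 35)}.
π[tid, title]: project onto (tid, title) → {(1, Echo), (11, Gamma), (12, Delta), (22, Lyra), (24, Vega), (25, Atlas), (25, Nova), (27, Helix), (35, Atlas), (35, Nova), (39, Alpha)}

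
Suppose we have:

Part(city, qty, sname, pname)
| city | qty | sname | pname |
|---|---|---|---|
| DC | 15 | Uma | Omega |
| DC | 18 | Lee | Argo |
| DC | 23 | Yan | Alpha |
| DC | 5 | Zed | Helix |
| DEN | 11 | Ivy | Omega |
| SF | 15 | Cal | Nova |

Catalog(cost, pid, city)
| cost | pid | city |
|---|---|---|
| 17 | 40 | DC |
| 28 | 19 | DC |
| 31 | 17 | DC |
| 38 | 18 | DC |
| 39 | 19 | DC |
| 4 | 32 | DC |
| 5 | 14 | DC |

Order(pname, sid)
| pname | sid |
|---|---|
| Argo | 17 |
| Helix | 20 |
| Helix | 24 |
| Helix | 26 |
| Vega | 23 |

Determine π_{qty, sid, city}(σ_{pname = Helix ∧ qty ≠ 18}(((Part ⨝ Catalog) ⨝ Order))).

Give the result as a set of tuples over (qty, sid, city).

{(5, 20, DC), (5, 24, DC), (5, 26, DC)}

Natural join on city: {(DC, 15, Uma, Omega, 17, 40), (DC, 15, Uma, Omega, 28, 19), (DC, 15, Uma, Omega, 31, 17), (DC, 15, Uma, Omega, 38, 18), (DC, 15, Uma, Omega, 39, 19), (DC, 15, Uma, Omega, 4, 32), (DC, 15, Uma, Omega, 5, 14), (DC, 18, Lee, Argo, 17, 40), (DC, 18, Lee, Argo, 28, 19), (DC, 18, Lee, Argo, 31, 17), (DC, 18, Lee, Argo, 38, 18), (DC, 18, Lee, Argo, 39, 19), (DC, 18, Lee, Argo, 4, 32), (DC, 18, Lee, Argo, 5, 14), (DC, 23, Yan, Alpha, 17, 40), (DC, 23, Yan, Alpha, 28, 19), (DC, 23, Yan, Alpha, 31, 17), (DC, 23, Yan, Alpha, 38, 18), (DC, 23, Yan, Alpha, 39, 19), (DC, 23, Yan, Alpha, 4, 32), (DC, 23, Yan, Alpha, 5, 14), (DC, 5, Zed, Helix, 17, 40), (DC, 5, Zed, Helix, 28, 19), (DC, 5, Zed, Helix, 31, 17), (DC, 5, Zed, Helix, 38, 18), (DC, 5, Zed, Helix, 39, 19), (DC, 5, Zed, Helix, 4, 32), (DC, 5, Zed, Helix, 5, 14)}
Natural join on pname: {(DC, 18, Lee, Argo, 17, 40, 17), (DC, 18, Lee, Argo, 28, 19, 17), (DC, 18, Lee, Argo, 31, 17, 17), (DC, 18, Lee, Argo, 38, 18, 17), (DC, 18, Lee, Argo, 39, 19, 17), (DC, 18, Lee, Argo, 4, 32, 17), (DC, 18, Lee, Argo, 5, 14, 17), (DC, 5, Zed, Helix, 17, 40, 20), (DC, 5, Zed, Helix, 17, 40, 24), (DC, 5, Zed, Helix, 17, 40, 26), (DC, 5, Zed, Helix, 28, 19, 20), (DC, 5, Zed, Helix, 28, 19, 24), (DC, 5, Zed, Helix, 28, 19, 26), (DC, 5, Zed, Helix, 31, 17, 20), (DC, 5, Zed, Helix, 31, 17, 24), (DC, 5, Zed, Helix, 31, 17, 26), (DC, 5, Zed, Helix, 38, 18, 20), (DC, 5, Zed, Helix, 38, 18, 24), (DC, 5, Zed, Helix, 38, 18, 26), (DC, 5, Zed, Helix, 39, 19, 20), (DC, 5, Zed, Helix, 39, 19, 24), (DC, 5, Zed, Helix, 39, 19, 26), (DC, 5, Zed, Helix, 4, 32, 20), (DC, 5, Zed, Helix, 4, 32, 24), (DC, 5, Zed, Helix, 4, 32, 26), (DC, 5, Zed, Helix, 5, 14, 20), (DC, 5, Zed, Helix, 5, 14, 24), (DC, 5, Zed, Helix, 5, 14, 26)}
σ[pname = Helix ∧ qty ≠ 18]: keep tuples satisfying pname = Helix ∧ qty ≠ 18 → {(DC, 5, Zed, Helix, 17, 40, 20), (DC, 5, Zed, Helix, 17, 40, 24), (DC, 5, Zed, Helix, 17, 40, 26), (DC, 5, Zed, Helix, 28, 19, 20), (DC, 5, Zed, Helix, 28, 19, 24), (DC, 5, Zed, Helix, 28, 19, 26), (DC, 5, Zed, Helix, 31, 17, 20), (DC, 5, Zed, Helix, 31, 17, 24), (DC, 5, Zed, Helix, 31, 17, 26), (DC, 5, Zed, Helix, 38, 18, 20), (DC, 5, Zed, Helix, 38, 18, 24), (DC, 5, Zed, Helix, 38, 18, 26), (DC, 5, Zed, Helix, 39, 19, 20), (DC, 5, Zed, Helix, 39, 19, 24), (DC, 5, Zed, Helix, 39, 19, 26), (DC, 5, Zed, Helix, 4, 32, 20), (DC, 5, Zed, Helix, 4, 32, 24), (DC, 5, Zed, Helix, 4, 32, 26), (DC, 5, Zed, Helix, 5, 14, 20), (DC, 5, Zed, Helix, 5, 14, 24), (DC, 5, Zed, Helix, 5, 14, 26)}
π[qty, sid, city]: project onto (qty, sid, city) (18 duplicate(s) eliminated) → {(5, 20, DC), (5, 24, DC), (5, 26, DC)}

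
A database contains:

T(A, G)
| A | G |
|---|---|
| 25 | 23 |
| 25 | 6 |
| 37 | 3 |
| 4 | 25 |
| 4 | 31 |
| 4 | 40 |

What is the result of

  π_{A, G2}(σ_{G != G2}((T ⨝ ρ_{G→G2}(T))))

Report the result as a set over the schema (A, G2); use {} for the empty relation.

{(25, 23), (25, 6), (4, 25), (4, 31), (4, 40)}

ρ[G→G2]: schema becomes (A, G2); tuples unchanged.
Natural join on A: {(25, 23, 23), (25, 23, 6), (25, 6, 23), (25, 6, 6), (37, 3, 3), (4, 25, 25), (4, 25, 31), (4, 25, 40), (4, 31, 25), (4, 31, 31), (4, 31, 40), (4, 40, 25), (4, 40, 31), (4, 40, 40)}
Filtering on G != G2 leaves {(25, 23, 6), (25, 6, 23), (4, 25, 31), (4, 25, 40), (4, 31, 25), (4, 31, 40), (4, 40, 25), (4, 40, 31)}.
Projecting to A, G2 (3 duplicate(s) eliminated): {(25, 23), (25, 6), (4, 25), (4, 31), (4, 40)}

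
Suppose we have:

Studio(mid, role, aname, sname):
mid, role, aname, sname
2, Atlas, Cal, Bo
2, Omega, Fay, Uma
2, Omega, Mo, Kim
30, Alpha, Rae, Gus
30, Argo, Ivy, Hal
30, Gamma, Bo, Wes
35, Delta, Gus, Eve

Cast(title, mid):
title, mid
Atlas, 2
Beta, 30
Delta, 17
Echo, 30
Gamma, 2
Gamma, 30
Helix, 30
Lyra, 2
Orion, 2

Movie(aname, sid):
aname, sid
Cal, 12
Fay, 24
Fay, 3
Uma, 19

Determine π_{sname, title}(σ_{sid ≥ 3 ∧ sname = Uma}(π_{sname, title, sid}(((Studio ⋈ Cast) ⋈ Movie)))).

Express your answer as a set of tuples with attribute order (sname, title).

Natural join on mid: {(2, Atlas, Cal, Bo, Atlas), (2, Atlas, Cal, Bo, Gamma), (2, Atlas, Cal, Bo, Lyra), (2, Atlas, Cal, Bo, Orion), (2, Omega, Fay, Uma, Atlas), (2, Omega, Fay, Uma, Gamma), (2, Omega, Fay, Uma, Lyra), (2, Omega, Fay, Uma, Orion), (2, Omega, Mo, Kim, Atlas), (2, Omega, Mo, Kim, Gamma), (2, Omega, Mo, Kim, Lyra), (2, Omega, Mo, Kim, Orion), (30, Alpha, Rae, Gus, Beta), (30, Alpha, Rae, Gus, Echo), (30, Alpha, Rae, Gus, Gamma), (30, Alpha, Rae, Gus, Helix), (30, Argo, Ivy, Hal, Beta), (30, Argo, Ivy, Hal, Echo), (30, Argo, Ivy, Hal, Gamma), (30, Argo, Ivy, Hal, Helix), (30, Gamma, Bo, Wes, Beta), (30, Gamma, Bo, Wes, Echo), (30, Gamma, Bo, Wes, Gamma), (30, Gamma, Bo, Wes, Helix)}
Natural join on aname: {(2, Atlas, Cal, Bo, Atlas, 12), (2, Atlas, Cal, Bo, Gamma, 12), (2, Atlas, Cal, Bo, Lyra, 12), (2, Atlas, Cal, Bo, Orion, 12), (2, Omega, Fay, Uma, Atlas, 24), (2, Omega, Fay, Uma, Atlas, 3), (2, Omega, Fay, Uma, Gamma, 24), (2, Omega, Fay, Uma, Gamma, 3), (2, Omega, Fay, Uma, Lyra, 24), (2, Omega, Fay, Uma, Lyra, 3), (2, Omega, Fay, Uma, Orion, 24), (2, Omega, Fay, Uma, Orion, 3)}
Projecting to sname, title, sid: {(Bo, Atlas, 12), (Bo, Gamma, 12), (Bo, Lyra, 12), (Bo, Orion, 12), (Uma, Atlas, 24), (Uma, Atlas, 3), (Uma, Gamma, 24), (Uma, Gamma, 3), (Uma, Lyra, 24), (Uma, Lyra, 3), (Uma, Orion, 24), (Uma, Orion, 3)}
Selection sid ≥ 3 ∧ sname = Uma: {(Uma, Atlas, 24), (Uma, Atlas, 3), (Uma, Gamma, 24), (Uma, Gamma, 3), (Uma, Lyra, 24), (Uma, Lyra, 3), (Uma, Orion, 24), (Uma, Orion, 3)}
Projecting to sname, title (4 duplicate(s) eliminated): {(Uma, Atlas), (Uma, Gamma), (Uma, Lyra), (Uma, Orion)}

{(Uma, Atlas), (Uma, Gamma), (Uma, Lyra), (Uma, Orion)}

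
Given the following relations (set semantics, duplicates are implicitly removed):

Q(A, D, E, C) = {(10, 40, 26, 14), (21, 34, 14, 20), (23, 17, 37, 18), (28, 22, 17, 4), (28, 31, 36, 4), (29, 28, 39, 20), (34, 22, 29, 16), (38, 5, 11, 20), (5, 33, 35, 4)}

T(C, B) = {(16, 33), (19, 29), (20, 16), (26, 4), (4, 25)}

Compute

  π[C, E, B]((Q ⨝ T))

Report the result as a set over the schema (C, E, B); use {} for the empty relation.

{(16, 29, 33), (20, 11, 16), (20, 14, 16), (20, 39, 16), (4, 17, 25), (4, 35, 25), (4, 36, 25)}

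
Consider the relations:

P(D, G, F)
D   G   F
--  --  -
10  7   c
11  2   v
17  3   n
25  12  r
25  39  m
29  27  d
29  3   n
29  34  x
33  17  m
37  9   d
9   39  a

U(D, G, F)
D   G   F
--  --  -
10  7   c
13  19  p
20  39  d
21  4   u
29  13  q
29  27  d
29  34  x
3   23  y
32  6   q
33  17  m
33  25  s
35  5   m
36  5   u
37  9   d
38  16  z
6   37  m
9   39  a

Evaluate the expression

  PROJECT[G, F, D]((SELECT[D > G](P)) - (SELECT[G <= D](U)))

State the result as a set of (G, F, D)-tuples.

{(12, r, 25), (2, v, 11), (3, n, 17), (3, n, 29)}

σ[D > G]: keep tuples satisfying D > G → {(10, 7, c), (11, 2, v), (17, 3, n), (25, 12, r), (29, 27, d), (29, 3, n), (33, 17, m), (37, 9, d)}
σ[G <= D]: keep tuples satisfying G <= D → {(10, 7, c), (21, 4, u), (29, 13, q), (29, 27, d), (32, 6, q), (33, 17, m), (33, 25, s), (35, 5, m), (36, 5, u), (37, 9, d), (38, 16, z)}
Taking the difference: {(11, 2, v), (17, 3, n), (25, 12, r), (29, 3, n)}
π[G, F, D]: project onto (G, F, D) → {(12, r, 25), (2, v, 11), (3, n, 17), (3, n, 29)}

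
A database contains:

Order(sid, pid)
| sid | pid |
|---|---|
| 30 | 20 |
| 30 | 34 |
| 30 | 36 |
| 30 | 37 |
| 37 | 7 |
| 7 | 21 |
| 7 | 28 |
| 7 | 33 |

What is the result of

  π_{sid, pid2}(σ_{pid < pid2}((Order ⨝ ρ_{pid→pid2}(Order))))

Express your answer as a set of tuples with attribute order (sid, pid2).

ρ[pid→pid2]: schema becomes (sid, pid2); tuples unchanged.
Joining Order and ρ_{pid→pid2}(Order) on sid yields {(30, 20, 20), (30, 20, 34), (30, 20, 36), (30, 20, 37), (30, 34, 20), (30, 34, 34), (30, 34, 36), (30, 34, 37), (30, 36, 20), (30, 36, 34), (30, 36, 36), (30, 36, 37), (30, 37, 20), (30, 37, 34), (30, 37, 36), (30, 37, 37), (37, 7, 7), (7, 21, 21), (7, 21, 28), (7, 21, 33), (7, 28, 21), (7, 28, 28), (7, 28, 33), (7, 33, 21), (7, 33, 28), (7, 33, 33)}.
σ[pid < pid2]: keep tuples satisfying pid < pid2 → {(30, 20, 34), (30, 20, 36), (30, 20, 37), (30, 34, 36), (30, 34, 37), (30, 36, 37), (7, 21, 28), (7, 21, 33), (7, 28, 33)}
π_{sid, pid2} gives {(30, 34), (30, 36), (30, 37), (7, 28), (7, 33)} (4 duplicate(s) eliminated).

{(30, 34), (30, 36), (30, 37), (7, 28), (7, 33)}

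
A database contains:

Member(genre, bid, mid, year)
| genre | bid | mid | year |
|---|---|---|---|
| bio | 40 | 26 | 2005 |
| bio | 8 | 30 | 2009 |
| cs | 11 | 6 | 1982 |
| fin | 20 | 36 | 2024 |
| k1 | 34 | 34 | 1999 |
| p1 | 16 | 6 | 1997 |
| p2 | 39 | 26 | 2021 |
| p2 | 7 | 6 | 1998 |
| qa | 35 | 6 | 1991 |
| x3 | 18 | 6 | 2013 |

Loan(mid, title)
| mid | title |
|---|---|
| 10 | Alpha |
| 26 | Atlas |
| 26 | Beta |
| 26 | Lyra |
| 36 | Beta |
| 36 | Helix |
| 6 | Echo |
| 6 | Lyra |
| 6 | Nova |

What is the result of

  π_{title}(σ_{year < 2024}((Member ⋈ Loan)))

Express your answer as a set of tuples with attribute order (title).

{Atlas, Beta, Echo, Lyra, Nova}

Joining Member and Loan on mid yields {(bio, 40, 26, 2005, Atlas), (bio, 40, 26, 2005, Beta), (bio, 40, 26, 2005, Lyra), (cs, 11, 6, 1982, Echo), (cs, 11, 6, 1982, Lyra), (cs, 11, 6, 1982, Nova), (fin, 20, 36, 2024, Beta), (fin, 20, 36, 2024, Helix), (p1, 16, 6, 1997, Echo), (p1, 16, 6, 1997, Lyra), (p1, 16, 6, 1997, Nova), (p2, 39, 26, 2021, Atlas), (p2, 39, 26, 2021, Beta), (p2, 39, 26, 2021, Lyra), (p2, 7, 6, 1998, Echo), (p2, 7, 6, 1998, Lyra), (p2, 7, 6, 1998, Nova), (qa, 35, 6, 1991, Echo), (qa, 35, 6, 1991, Lyra), (qa, 35, 6, 1991, Nova), (x3, 18, 6, 2013, Echo), (x3, 18, 6, 2013, Lyra), (x3, 18, 6, 2013, Nova)}.
Filtering on year < 2024 leaves {(bio, 40, 26, 2005, Atlas), (bio, 40, 26, 2005, Beta), (bio, 40, 26, 2005, Lyra), (cs, 11, 6, 1982, Echo), (cs, 11, 6, 1982, Lyra), (cs, 11, 6, 1982, Nova), (p1, 16, 6, 1997, Echo), (p1, 16, 6, 1997, Lyra), (p1, 16, 6, 1997, Nova), (p2, 39, 26, 2021, Atlas), (p2, 39, 26, 2021, Beta), (p2, 39, 26, 2021, Lyra), (p2, 7, 6, 1998, Echo), (p2, 7, 6, 1998, Lyra), (p2, 7, 6, 1998, Nova), (qa, 35, 6, 1991, Echo), (qa, 35, 6, 1991, Lyra), (qa, 35, 6, 1991, Nova), (x3, 18, 6, 2013, Echo), (x3, 18, 6, 2013, Lyra), (x3, 18, 6, 2013, Nova)}.
Projecting to title (16 duplicate(s) eliminated): {Atlas, Beta, Echo, Lyra, Nova}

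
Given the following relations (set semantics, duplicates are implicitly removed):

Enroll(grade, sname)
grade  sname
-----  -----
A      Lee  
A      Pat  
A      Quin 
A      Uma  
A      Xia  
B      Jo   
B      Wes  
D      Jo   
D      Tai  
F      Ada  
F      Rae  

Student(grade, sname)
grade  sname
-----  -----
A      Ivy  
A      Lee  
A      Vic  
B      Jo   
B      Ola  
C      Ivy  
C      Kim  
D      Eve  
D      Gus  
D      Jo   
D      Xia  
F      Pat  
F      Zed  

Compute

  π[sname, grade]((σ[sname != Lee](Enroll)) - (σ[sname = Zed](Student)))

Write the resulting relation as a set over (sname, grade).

Selection sname != Lee: {(A, Pat), (A, Quin), (A, Uma), (A, Xia), (B, Jo), (B, Wes), (D, Jo), (D, Tai), (F, Ada), (F, Rae)}
Selection sname = Zed: {(F, Zed)}
Set difference of the two operands is {(A, Pat), (A, Quin), (A, Uma), (A, Xia), (B, Jo), (B, Wes), (D, Jo), (D, Tai), (F, Ada), (F, Rae)}.
π_{sname, grade} gives {(Ada, F), (Jo, B), (Jo, D), (Pat, A), (Quin, A), (Rae, F), (Tai, D), (Uma, A), (Wes, B), (Xia, A)}.

{(Ada, F), (Jo, B), (Jo, D), (Pat, A), (Quin, A), (Rae, F), (Tai, D), (Uma, A), (Wes, B), (Xia, A)}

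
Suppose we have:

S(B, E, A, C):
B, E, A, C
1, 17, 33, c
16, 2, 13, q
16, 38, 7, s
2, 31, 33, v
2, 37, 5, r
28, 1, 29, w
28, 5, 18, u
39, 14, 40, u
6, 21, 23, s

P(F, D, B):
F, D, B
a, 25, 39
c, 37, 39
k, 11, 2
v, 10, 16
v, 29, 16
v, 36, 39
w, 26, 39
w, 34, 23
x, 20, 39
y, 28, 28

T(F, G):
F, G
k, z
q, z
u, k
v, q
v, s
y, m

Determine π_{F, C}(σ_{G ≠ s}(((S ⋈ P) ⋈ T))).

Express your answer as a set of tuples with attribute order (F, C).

Joining S and P on B yields {(16, 2, 13, q, v, 10), (16, 2, 13, q, v, 29), (16, 38, 7, s, v, 10), (16, 38, 7, s, v, 29), (2, 31, 33, v, k, 11), (2, 37, 5, r, k, 11), (28, 1, 29, w, y, 28), (28, 5, 18, u, y, 28), (39, 14, 40, u, a, 25), (39, 14, 40, u, c, 37), (39, 14, 40, u, v, 36), (39, 14, 40, u, w, 26), (39, 14, 40, u, x, 20)}.
Joining (S ⋈ P) and T on F yields {(16, 2, 13, q, v, 10, q), (16, 2, 13, q, v, 10, s), (16, 2, 13, q, v, 29, q), (16, 2, 13, q, v, 29, s), (16, 38, 7, s, v, 10, q), (16, 38, 7, s, v, 10, s), (16, 38, 7, s, v, 29, q), (16, 38, 7, s, v, 29, s), (2, 31, 33, v, k, 11, z), (2, 37, 5, r, k, 11, z), (28, 1, 29, w, y, 28, m), (28, 5, 18, u, y, 28, m), (39, 14, 40, u, v, 36, q), (39, 14, 40, u, v, 36, s)}.
Selection G ≠ s: {(16, 2, 13, q, v, 10, q), (16, 2, 13, q, v, 29, q), (16, 38, 7, s, v, 10, q), (16, 38, 7, s, v, 29, q), (2, 31, 33, v, k, 11, z), (2, 37, 5, r, k, 11, z), (28, 1, 29, w, y, 28, m), (28, 5, 18, u, y, 28, m), (39, 14, 40, u, v, 36, q)}
Projecting to F, C (2 duplicate(s) eliminated): {(k, r), (k, v), (v, q), (v, s), (v, u), (y, u), (y, w)}

{(k, r), (k, v), (v, q), (v, s), (v, u), (y, u), (y, w)}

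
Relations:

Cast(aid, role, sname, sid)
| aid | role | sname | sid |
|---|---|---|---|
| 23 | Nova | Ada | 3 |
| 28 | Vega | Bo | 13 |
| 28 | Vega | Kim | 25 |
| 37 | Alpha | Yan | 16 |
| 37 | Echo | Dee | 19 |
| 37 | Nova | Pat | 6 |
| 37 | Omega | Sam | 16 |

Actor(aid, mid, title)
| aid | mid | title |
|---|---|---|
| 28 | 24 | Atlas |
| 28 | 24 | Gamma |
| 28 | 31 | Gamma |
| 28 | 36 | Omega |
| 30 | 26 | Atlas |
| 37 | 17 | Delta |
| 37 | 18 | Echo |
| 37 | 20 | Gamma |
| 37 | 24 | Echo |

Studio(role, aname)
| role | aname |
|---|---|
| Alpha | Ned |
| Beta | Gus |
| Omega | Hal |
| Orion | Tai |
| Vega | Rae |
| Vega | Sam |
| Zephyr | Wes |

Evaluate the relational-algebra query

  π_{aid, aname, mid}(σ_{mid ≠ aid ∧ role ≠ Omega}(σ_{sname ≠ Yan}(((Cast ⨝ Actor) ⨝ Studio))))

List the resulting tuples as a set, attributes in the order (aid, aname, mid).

{(28, Rae, 24), (28, Rae, 31), (28, Rae, 36), (28, Sam, 24), (28, Sam, 31), (28, Sam, 36)}

Natural join on aid: {(28, Vega, Bo, 13, 24, Atlas), (28, Vega, Bo, 13, 24, Gamma), (28, Vega, Bo, 13, 31, Gamma), (28, Vega, Bo, 13, 36, Omega), (28, Vega, Kim, 25, 24, Atlas), (28, Vega, Kim, 25, 24, Gamma), (28, Vega, Kim, 25, 31, Gamma), (28, Vega, Kim, 25, 36, Omega), (37, Alpha, Yan, 16, 17, Delta), (37, Alpha, Yan, 16, 18, Echo), (37, Alpha, Yan, 16, 20, Gamma), (37, Alpha, Yan, 16, 24, Echo), (37, Echo, Dee, 19, 17, Delta), (37, Echo, Dee, 19, 18, Echo), (37, Echo, Dee, 19, 20, Gamma), (37, Echo, Dee, 19, 24, Echo), (37, Nova, Pat, 6, 17, Delta), (37, Nova, Pat, 6, 18, Echo), (37, Nova, Pat, 6, 20, Gamma), (37, Nova, Pat, 6, 24, Echo), (37, Omega, Sam, 16, 17, Delta), (37, Omega, Sam, 16, 18, Echo), (37, Omega, Sam, 16, 20, Gamma), (37, Omega, Sam, 16, 24, Echo)}
Natural join on role: {(28, Vega, Bo, 13, 24, Atlas, Rae), (28, Vega, Bo, 13, 24, Atlas, Sam), (28, Vega, Bo, 13, 24, Gamma, Rae), (28, Vega, Bo, 13, 24, Gamma, Sam), (28, Vega, Bo, 13, 31, Gamma, Rae), (28, Vega, Bo, 13, 31, Gamma, Sam), (28, Vega, Bo, 13, 36, Omega, Rae), (28, Vega, Bo, 13, 36, Omega, Sam), (28, Vega, Kim, 25, 24, Atlas, Rae), (28, Vega, Kim, 25, 24, Atlas, Sam), (28, Vega, Kim, 25, 24, Gamma, Rae), (28, Vega, Kim, 25, 24, Gamma, Sam), (28, Vega, Kim, 25, 31, Gamma, Rae), (28, Vega, Kim, 25, 31, Gamma, Sam), (28, Vega, Kim, 25, 36, Omega, Rae), (28, Vega, Kim, 25, 36, Omega, Sam), (37, Alpha, Yan, 16, 17, Delta, Ned), (37, Alpha, Yan, 16, 18, Echo, Ned), (37, Alpha, Yan, 16, 20, Gamma, Ned), (37, Alpha, Yan, 16, 24, Echo, Ned), (37, Omega, Sam, 16, 17, Delta, Hal), (37, Omega, Sam, 16, 18, Echo, Hal), (37, Omega, Sam, 16, 20, Gamma, Hal), (37, Omega, Sam, 16, 24, Echo, Hal)}
Filtering on sname ≠ Yan leaves {(28, Vega, Bo, 13, 24, Atlas, Rae), (28, Vega, Bo, 13, 24, Atlas, Sam), (28, Vega, Bo, 13, 24, Gamma, Rae), (28, Vega, Bo, 13, 24, Gamma, Sam), (28, Vega, Bo, 13, 31, Gamma, Rae), (28, Vega, Bo, 13, 31, Gamma, Sam), (28, Vega, Bo, 13, 36, Omega, Rae), (28, Vega, Bo, 13, 36, Omega, Sam), (28, Vega, Kim, 25, 24, Atlas, Rae), (28, Vega, Kim, 25, 24, Atlas, Sam), (28, Vega, Kim, 25, 24, Gamma, Rae), (28, Vega, Kim, 25, 24, Gamma, Sam), (28, Vega, Kim, 25, 31, Gamma, Rae), (28, Vega, Kim, 25, 31, Gamma, Sam), (28, Vega, Kim, 25, 36, Omega, Rae), (28, Vega, Kim, 25, 36, Omega, Sam), (37, Omega, Sam, 16, 17, Delta, Hal), (37, Omega, Sam, 16, 18, Echo, Hal), (37, Omega, Sam, 16, 20, Gamma, Hal), (37, Omega, Sam, 16, 24, Echo, Hal)}.
Filtering on mid ≠ aid ∧ role ≠ Omega leaves {(28, Vega, Bo, 13, 24, Atlas, Rae), (28, Vega, Bo, 13, 24, Atlas, Sam), (28, Vega, Bo, 13, 24, Gamma, Rae), (28, Vega, Bo, 13, 24, Gamma, Sam), (28, Vega, Bo, 13, 31, Gamma, Rae), (28, Vega, Bo, 13, 31, Gamma, Sam), (28, Vega, Bo, 13, 36, Omega, Rae), (28, Vega, Bo, 13, 36, Omega, Sam), (28, Vega, Kim, 25, 24, Atlas, Rae), (28, Vega, Kim, 25, 24, Atlas, Sam), (28, Vega, Kim, 25, 24, Gamma, Rae), (28, Vega, Kim, 25, 24, Gamma, Sam), (28, Vega, Kim, 25, 31, Gamma, Rae), (28, Vega, Kim, 25, 31, Gamma, Sam), (28, Vega, Kim, 25, 36, Omega, Rae), (28, Vega, Kim, 25, 36, Omega, Sam)}.
Projecting to aid, aname, mid (10 duplicate(s) eliminated): {(28, Rae, 24), (28, Rae, 31), (28, Rae, 36), (28, Sam, 24), (28, Sam, 31), (28, Sam, 36)}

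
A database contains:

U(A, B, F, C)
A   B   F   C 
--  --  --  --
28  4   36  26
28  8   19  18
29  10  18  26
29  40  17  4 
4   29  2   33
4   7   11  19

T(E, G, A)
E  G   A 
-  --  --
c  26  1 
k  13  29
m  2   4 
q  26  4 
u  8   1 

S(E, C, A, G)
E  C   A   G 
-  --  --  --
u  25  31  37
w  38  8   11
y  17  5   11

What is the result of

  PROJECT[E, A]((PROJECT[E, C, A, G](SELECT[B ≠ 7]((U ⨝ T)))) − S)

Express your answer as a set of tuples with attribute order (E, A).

Joining U and T on A yields {(29, 10, 18, 26, k, 13), (29, 40, 17, 4, k, 13), (4, 29, 2, 33, m, 2), (4, 29, 2, 33, q, 26), (4, 7, 11, 19, m, 2), (4, 7, 11, 19, q, 26)}.
Filtering on B ≠ 7 leaves {(29, 10, 18, 26, k, 13), (29, 40, 17, 4, k, 13), (4, 29, 2, 33, m, 2), (4, 29, 2, 33, q, 26)}.
π_{E, C, A, G} gives {(k, 26, 29, 13), (k, 4, 29, 13), (m, 33, 4, 2), (q, 33, 4, 26)}.
Taking the difference: {(k, 26, 29, 13), (k, 4, 29, 13), (m, 33, 4, 2), (q, 33, 4, 26)}
π_{E, A} gives {(k, 29), (m, 4), (q, 4)} (1 duplicate(s) eliminated).

{(k, 29), (m, 4), (q, 4)}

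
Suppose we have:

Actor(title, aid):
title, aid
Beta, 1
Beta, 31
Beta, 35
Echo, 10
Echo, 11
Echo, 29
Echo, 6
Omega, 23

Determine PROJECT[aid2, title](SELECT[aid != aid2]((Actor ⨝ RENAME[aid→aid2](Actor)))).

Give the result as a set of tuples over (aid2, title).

ρ[aid→aid2]: schema becomes (title, aid2); tuples unchanged.
Natural join on title: {(Beta, 1, 1), (Beta, 1, 31), (Beta, 1, 35), (Beta, 31, 1), (Beta, 31, 31), (Beta, 31, 35), (Beta, 35, 1), (Beta, 35, 31), (Beta, 35, 35), (Echo, 10, 10), (Echo, 10, 11), (Echo, 10, 29), (Echo, 10, 6), (Echo, 11, 10), (Echo, 11, 11), (Echo, 11, 29), (Echo, 11, 6), (Echo, 29, 10), (Echo, 29, 11), (Echo, 29, 29), (Echo, 29, 6), (Echo, 6, 10), (Echo, 6, 11), (Echo, 6, 29), (Echo, 6, 6), (Omega, 23, 23)}
σ[aid != aid2]: keep tuples satisfying aid != aid2 → {(Beta, 1, 31), (Beta, 1, 35), (Beta, 31, 1), (Beta, 31, 35), (Beta, 35, 1), (Beta, 35, 31), (Echo, 10, 11), (Echo, 10, 29), (Echo, 10, 6), (Echo, 11, 10), (Echo, 11, 29), (Echo, 11, 6), (Echo, 29, 10), (Echo, 29, 11), (Echo, 29, 6), (Echo, 6, 10), (Echo, 6, 11), (Echo, 6, 29)}
Keep only column(s) aid2, title (11 duplicate(s) eliminated): {(1, Beta), (10, Echo), (11, Echo), (29, Echo), (31, Beta), (35, Beta), (6, Echo)}

{(1, Beta), (10, Echo), (11, Echo), (29, Echo), (31, Beta), (35, Beta), (6, Echo)}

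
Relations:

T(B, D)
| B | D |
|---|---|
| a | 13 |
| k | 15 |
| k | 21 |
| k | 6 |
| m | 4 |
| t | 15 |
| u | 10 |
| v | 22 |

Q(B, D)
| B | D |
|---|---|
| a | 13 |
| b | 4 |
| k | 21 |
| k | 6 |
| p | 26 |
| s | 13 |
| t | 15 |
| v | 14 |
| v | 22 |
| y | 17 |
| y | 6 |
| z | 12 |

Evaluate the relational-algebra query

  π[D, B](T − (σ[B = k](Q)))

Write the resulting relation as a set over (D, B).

{(10, u), (13, a), (15, k), (15, t), (22, v), (4, m)}

Filtering on B = k leaves {(k, 21), (k, 6)}.
Set difference of the two operands is {(a, 13), (k, 15), (m, 4), (t, 15), (u, 10), (v, 22)}.
π[D, B]: project onto (D, B) → {(10, u), (13, a), (15, k), (15, t), (22, v), (4, m)}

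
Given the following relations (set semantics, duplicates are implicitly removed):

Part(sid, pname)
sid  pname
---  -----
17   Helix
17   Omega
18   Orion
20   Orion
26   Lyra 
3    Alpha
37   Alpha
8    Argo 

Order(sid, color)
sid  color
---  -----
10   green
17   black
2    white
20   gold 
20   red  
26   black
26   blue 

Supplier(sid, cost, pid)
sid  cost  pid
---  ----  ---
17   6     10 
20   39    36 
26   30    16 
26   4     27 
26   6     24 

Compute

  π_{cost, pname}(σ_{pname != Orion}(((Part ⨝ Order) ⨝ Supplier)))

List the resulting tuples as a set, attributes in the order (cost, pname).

{(30, Lyra), (4, Lyra), (6, Helix), (6, Lyra), (6, Omega)}

Joining Part and Order on sid yields {(17, Helix, black), (17, Omega, black), (20, Orion, gold), (20, Orion, red), (26, Lyra, black), (26, Lyra, blue)}.
Joining (Part ⨝ Order) and Supplier on sid yields {(17, Helix, black, 6, 10), (17, Omega, black, 6, 10), (20, Orion, gold, 39, 36), (20, Orion, red, 39, 36), (26, Lyra, black, 30, 16), (26, Lyra, black, 4, 27), (26, Lyra, black, 6, 24), (26, Lyra, blue, 30, 16), (26, Lyra, blue, 4, 27), (26, Lyra, blue, 6, 24)}.
Apply σ_{pname != Orion}; surviving tuples: {(17, Helix, black, 6, 10), (17, Omega, black, 6, 10), (26, Lyra, black, 30, 16), (26, Lyra, black, 4, 27), (26, Lyra, black, 6, 24), (26, Lyra, blue, 30, 16), (26, Lyra, blue, 4, 27), (26, Lyra, blue, 6, 24)}
π[cost, pname]: project onto (cost, pname) (3 duplicate(s) eliminated) → {(30, Lyra), (4, Lyra), (6, Helix), (6, Lyra), (6, Omega)}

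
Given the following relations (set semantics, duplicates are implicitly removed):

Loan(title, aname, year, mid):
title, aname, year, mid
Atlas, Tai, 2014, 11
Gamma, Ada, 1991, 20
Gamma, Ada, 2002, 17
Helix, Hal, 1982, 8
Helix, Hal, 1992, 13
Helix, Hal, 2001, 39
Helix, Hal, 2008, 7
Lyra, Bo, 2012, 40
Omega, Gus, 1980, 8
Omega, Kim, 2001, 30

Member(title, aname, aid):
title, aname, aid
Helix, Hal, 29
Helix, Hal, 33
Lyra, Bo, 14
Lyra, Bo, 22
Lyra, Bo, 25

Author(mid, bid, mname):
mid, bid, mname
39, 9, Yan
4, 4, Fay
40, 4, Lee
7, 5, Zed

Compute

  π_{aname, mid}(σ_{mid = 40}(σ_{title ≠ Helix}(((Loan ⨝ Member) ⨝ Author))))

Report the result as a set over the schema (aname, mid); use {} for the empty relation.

Loan ⋈ Member (natural join on title, aname): {(Helix, Hal, 1982, 8, 29), (Helix, Hal, 1982, 8, 33), (Helix, Hal, 1992, 13, 29), (Helix, Hal, 1992, 13, 33), (Helix, Hal, 2001, 39, 29), (Helix, Hal, 2001, 39, 33), (Helix, Hal, 2008, 7, 29), (Helix, Hal, 2008, 7, 33), (Lyra, Bo, 2012, 40, 14), (Lyra, Bo, 2012, 40, 22), (Lyra, Bo, 2012, 40, 25)}
(Loan ⨝ Member) ⋈ Author (natural join on mid): {(Helix, Hal, 2001, 39, 29, 9, Yan), (Helix, Hal, 2001, 39, 33, 9, Yan), (Helix, Hal, 2008, 7, 29, 5, Zed), (Helix, Hal, 2008, 7, 33, 5, Zed), (Lyra, Bo, 2012, 40, 14, 4, Lee), (Lyra, Bo, 2012, 40, 22, 4, Lee), (Lyra, Bo, 2012, 40, 25, 4, Lee)}
σ[title ≠ Helix]: keep tuples satisfying title ≠ Helix → {(Lyra, Bo, 2012, 40, 14, 4, Lee), (Lyra, Bo, 2012, 40, 22, 4, Lee), (Lyra, Bo, 2012, 40, 25, 4, Lee)}
σ[mid = 40]: keep tuples satisfying mid = 40 → {(Lyra, Bo, 2012, 40, 14, 4, Lee), (Lyra, Bo, 2012, 40, 22, 4, Lee), (Lyra, Bo, 2012, 40, 25, 4, Lee)}
π_{aname, mid} gives {(Bo, 40)} (2 duplicate(s) eliminated).

{(Bo, 40)}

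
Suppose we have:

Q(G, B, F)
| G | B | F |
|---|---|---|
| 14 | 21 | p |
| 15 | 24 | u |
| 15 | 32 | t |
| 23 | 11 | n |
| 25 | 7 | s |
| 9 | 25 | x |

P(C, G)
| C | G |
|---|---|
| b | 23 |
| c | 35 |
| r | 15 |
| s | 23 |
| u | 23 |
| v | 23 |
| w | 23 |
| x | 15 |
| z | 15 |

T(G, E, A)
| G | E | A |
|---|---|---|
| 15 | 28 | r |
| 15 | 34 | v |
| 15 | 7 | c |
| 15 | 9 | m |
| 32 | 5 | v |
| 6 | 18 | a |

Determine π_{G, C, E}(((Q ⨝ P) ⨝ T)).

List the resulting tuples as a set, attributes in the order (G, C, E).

{(15, r, 28), (15, r, 34), (15, r, 7), (15, r, 9), (15, x, 28), (15, x, 34), (15, x, 7), (15, x, 9), (15, z, 28), (15, z, 34), (15, z, 7), (15, z, 9)}

Natural join on G: {(15, 24, u, r), (15, 24, u, x), (15, 24, u, z), (15, 32, t, r), (15, 32, t, x), (15, 32, t, z), (23, 11, n, b), (23, 11, n, s), (23, 11, n, u), (23, 11, n, v), (23, 11, n, w)}
Natural join on G: {(15, 24, u, r, 28, r), (15, 24, u, r, 34, v), (15, 24, u, r, 7, c), (15, 24, u, r, 9, m), (15, 24, u, x, 28, r), (15, 24, u, x, 34, v), (15, 24, u, x, 7, c), (15, 24, u, x, 9, m), (15, 24, u, z, 28, r), (15, 24, u, z, 34, v), (15, 24, u, z, 7, c), (15, 24, u, z, 9, m), (15, 32, t, r, 28, r), (15, 32, t, r, 34, v), (15, 32, t, r, 7, c), (15, 32, t, r, 9, m), (15, 32, t, x, 28, r), (15, 32, t, x, 34, v), (15, 32, t, x, 7, c), (15, 32, t, x, 9, m), (15, 32, t, z, 28, r), (15, 32, t, z, 34, v), (15, 32, t, z, 7, c), (15, 32, t, z, 9, m)}
π_{G, C, E} gives {(15, r, 28), (15, r, 34), (15, r, 7), (15, r, 9), (15, x, 28), (15, x, 34), (15, x, 7), (15, x, 9), (15, z, 28), (15, z, 34), (15, z, 7), (15, z, 9)} (12 duplicate(s) eliminated).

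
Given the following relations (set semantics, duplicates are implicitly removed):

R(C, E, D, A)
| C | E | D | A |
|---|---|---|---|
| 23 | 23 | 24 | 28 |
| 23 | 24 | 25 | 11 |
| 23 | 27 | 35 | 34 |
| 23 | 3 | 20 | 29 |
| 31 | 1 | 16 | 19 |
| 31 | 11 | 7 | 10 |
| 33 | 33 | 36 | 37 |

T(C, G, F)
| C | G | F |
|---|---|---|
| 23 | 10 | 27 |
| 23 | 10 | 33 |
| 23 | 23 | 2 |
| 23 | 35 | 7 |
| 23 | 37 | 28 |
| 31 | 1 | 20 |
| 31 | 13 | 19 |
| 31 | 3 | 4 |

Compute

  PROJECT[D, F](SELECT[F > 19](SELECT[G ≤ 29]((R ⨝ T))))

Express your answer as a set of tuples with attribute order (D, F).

{(16, 20), (20, 27), (20, 33), (24, 27), (24, 33), (25, 27), (25, 33), (35, 27), (35, 33), (7, 20)}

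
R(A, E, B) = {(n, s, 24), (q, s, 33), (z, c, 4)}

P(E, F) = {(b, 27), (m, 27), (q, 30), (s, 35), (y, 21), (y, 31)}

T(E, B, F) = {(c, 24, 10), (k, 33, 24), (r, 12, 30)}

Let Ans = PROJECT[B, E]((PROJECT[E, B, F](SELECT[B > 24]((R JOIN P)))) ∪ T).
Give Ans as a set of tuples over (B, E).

{(12, r), (24, c), (33, k), (33, s)}

R ⋈ P (natural join on E): {(n, s, 24, 35), (q, s, 33, 35)}
Filtering on B > 24 leaves {(q, s, 33, 35)}.
π[E, B, F]: project onto (E, B, F) → {(s, 33, 35)}
Union: {(s, 33, 35)} with {(c, 24, 10), (k, 33, 24), (r, 12, 30)} → {(c, 24, 10), (k, 33, 24), (r, 12, 30), (s, 33, 35)}
π[B, E]: project onto (B, E) → {(12, r), (24, c), (33, k), (33, s)}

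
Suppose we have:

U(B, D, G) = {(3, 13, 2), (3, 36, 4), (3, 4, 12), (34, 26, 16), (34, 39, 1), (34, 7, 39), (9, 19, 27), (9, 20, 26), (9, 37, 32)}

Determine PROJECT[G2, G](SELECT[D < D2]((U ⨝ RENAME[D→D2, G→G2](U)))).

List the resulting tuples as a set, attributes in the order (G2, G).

{(1, 16), (1, 39), (16, 39), (2, 12), (26, 27), (32, 26), (32, 27), (4, 12), (4, 2)}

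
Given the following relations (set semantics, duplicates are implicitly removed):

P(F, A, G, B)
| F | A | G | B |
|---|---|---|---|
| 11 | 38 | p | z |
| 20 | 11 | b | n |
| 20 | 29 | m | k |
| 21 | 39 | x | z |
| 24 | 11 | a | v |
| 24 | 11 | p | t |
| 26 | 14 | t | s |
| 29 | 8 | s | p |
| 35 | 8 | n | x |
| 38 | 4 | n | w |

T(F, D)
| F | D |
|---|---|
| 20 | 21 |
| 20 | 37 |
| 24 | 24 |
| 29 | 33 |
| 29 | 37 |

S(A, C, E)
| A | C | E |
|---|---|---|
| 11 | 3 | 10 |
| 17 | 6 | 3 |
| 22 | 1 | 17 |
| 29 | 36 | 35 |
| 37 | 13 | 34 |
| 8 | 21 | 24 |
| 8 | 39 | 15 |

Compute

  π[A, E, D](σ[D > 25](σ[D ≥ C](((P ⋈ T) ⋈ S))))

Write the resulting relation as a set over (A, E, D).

{(11, 10, 37), (29, 35, 37), (8, 24, 33), (8, 24, 37)}

Natural join on F: {(20, 11, b, n, 21), (20, 11, b, n, 37), (20, 29, m, k, 21), (20, 29, m, k, 37), (24, 11, a, v, 24), (24, 11, p, t, 24), (29, 8, s, p, 33), (29, 8, s, p, 37)}
Natural join on A: {(20, 11, b, n, 21, 3, 10), (20, 11, b, n, 37, 3, 10), (20, 29, m, k, 21, 36, 35), (20, 29, m, k, 37, 36, 35), (24, 11, a, v, 24, 3, 10), (24, 11, p, t, 24, 3, 10), (29, 8, s, p, 33, 21, 24), (29, 8, s, p, 33, 39, 15), (29, 8, s, p, 37, 21, 24), (29, 8, s, p, 37, 39, 15)}
Filtering on D ≥ C leaves {(20, 11, b, n, 21, 3, 10), (20, 11, b, n, 37, 3, 10), (20, 29, m, k, 37, 36, 35), (24, 11, a, v, 24, 3, 10), (24, 11, p, t, 24, 3, 10), (29, 8, s, p, 33, 21, 24), (29, 8, s, p, 37, 21, 24)}.
Filtering on D > 25 leaves {(20, 11, b, n, 37, 3, 10), (20, 29, m, k, 37, 36, 35), (29, 8, s, p, 33, 21, 24), (29, 8, s, p, 37, 21, 24)}.
π_{A, E, D} gives {(11, 10, 37), (29, 35, 37), (8, 24, 33), (8, 24, 37)}.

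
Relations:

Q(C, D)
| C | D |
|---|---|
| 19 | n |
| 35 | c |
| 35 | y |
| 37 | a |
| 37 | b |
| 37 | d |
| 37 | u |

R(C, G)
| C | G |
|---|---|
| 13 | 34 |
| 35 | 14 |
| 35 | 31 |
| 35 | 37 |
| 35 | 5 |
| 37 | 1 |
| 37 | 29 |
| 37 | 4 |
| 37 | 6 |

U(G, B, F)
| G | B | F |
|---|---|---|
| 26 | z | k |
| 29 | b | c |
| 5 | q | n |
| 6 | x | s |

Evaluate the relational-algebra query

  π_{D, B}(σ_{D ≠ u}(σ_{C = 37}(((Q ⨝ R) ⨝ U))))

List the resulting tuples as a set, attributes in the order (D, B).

{(a, b), (a, x), (b, b), (b, x), (d, b), (d, x)}

Natural join on C: {(35, c, 14), (35, c, 31), (35, c, 37), (35, c, 5), (35, y, 14), (35, y, 31), (35, y, 37), (35, y, 5), (37, a, 1), (37, a, 29), (37, a, 4), (37, a, 6), (37, b, 1), (37, b, 29), (37, b, 4), (37, b, 6), (37, d, 1), (37, d, 29), (37, d, 4), (37, d, 6), (37, u, 1), (37, u, 29), (37, u, 4), (37, u, 6)}
Natural join on G: {(35, c, 5, q, n), (35, y, 5, q, n), (37, a, 29, b, c), (37, a, 6, x, s), (37, b, 29, b, c), (37, b, 6, x, s), (37, d, 29, b, c), (37, d, 6, x, s), (37, u, 29, b, c), (37, u, 6, x, s)}
σ[C = 37]: keep tuples satisfying C = 37 → {(37, a, 29, b, c), (37, a, 6, x, s), (37, b, 29, b, c), (37, b, 6, x, s), (37, d, 29, b, c), (37, d, 6, x, s), (37, u, 29, b, c), (37, u, 6, x, s)}
σ[D ≠ u]: keep tuples satisfying D ≠ u → {(37, a, 29, b, c), (37, a, 6, x, s), (37, b, 29, b, c), (37, b, 6, x, s), (37, d, 29, b, c), (37, d, 6, x, s)}
π[D, B]: project onto (D, B) → {(a, b), (a, x), (b, b), (b, x), (d, b), (d, x)}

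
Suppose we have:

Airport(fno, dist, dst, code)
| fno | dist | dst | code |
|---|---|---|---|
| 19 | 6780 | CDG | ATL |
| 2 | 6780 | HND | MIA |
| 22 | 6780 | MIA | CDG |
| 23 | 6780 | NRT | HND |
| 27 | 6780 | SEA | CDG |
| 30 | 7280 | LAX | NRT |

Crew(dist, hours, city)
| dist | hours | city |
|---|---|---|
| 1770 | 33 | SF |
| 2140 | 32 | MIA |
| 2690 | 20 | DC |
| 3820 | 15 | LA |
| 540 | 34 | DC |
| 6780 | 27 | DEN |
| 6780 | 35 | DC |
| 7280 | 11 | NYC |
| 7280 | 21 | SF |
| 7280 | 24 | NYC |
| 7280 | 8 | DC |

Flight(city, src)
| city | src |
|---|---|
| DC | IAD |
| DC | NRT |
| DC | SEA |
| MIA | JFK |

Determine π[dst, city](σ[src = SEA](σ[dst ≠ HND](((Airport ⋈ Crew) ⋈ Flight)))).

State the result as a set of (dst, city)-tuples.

{(CDG, DC), (LAX, DC), (MIA, DC), (NRT, DC), (SEA, DC)}

Joining Airport and Crew on dist yields {(19, 6780, CDG, ATL, 27, DEN), (19, 6780, CDG, ATL, 35, DC), (2, 6780, HND, MIA, 27, DEN), (2, 6780, HND, MIA, 35, DC), (22, 6780, MIA, CDG, 27, DEN), (22, 6780, MIA, CDG, 35, DC), (23, 6780, NRT, HND, 27, DEN), (23, 6780, NRT, HND, 35, DC), (27, 6780, SEA, CDG, 27, DEN), (27, 6780, SEA, CDG, 35, DC), (30, 7280, LAX, NRT, 11, NYC), (30, 7280, LAX, NRT, 21, SF), (30, 7280, LAX, NRT, 24, NYC), (30, 7280, LAX, NRT, 8, DC)}.
Joining (Airport ⋈ Crew) and Flight on city yields {(19, 6780, CDG, ATL, 35, DC, IAD), (19, 6780, CDG, ATL, 35, DC, NRT), (19, 6780, CDG, ATL, 35, DC, SEA), (2, 6780, HND, MIA, 35, DC, IAD), (2, 6780, HND, MIA, 35, DC, NRT), (2, 6780, HND, MIA, 35, DC, SEA), (22, 6780, MIA, CDG, 35, DC, IAD), (22, 6780, MIA, CDG, 35, DC, NRT), (22, 6780, MIA, CDG, 35, DC, SEA), (23, 6780, NRT, HND, 35, DC, IAD), (23, 6780, NRT, HND, 35, DC, NRT), (23, 6780, NRT, HND, 35, DC, SEA), (27, 6780, SEA, CDG, 35, DC, IAD), (27, 6780, SEA, CDG, 35, DC, NRT), (27, 6780, SEA, CDG, 35, DC, SEA), (30, 7280, LAX, NRT, 8, DC, IAD), (30, 7280, LAX, NRT, 8, DC, NRT), (30, 7280, LAX, NRT, 8, DC, SEA)}.
σ[dst ≠ HND]: keep tuples satisfying dst ≠ HND → {(19, 6780, CDG, ATL, 35, DC, IAD), (19, 6780, CDG, ATL, 35, DC, NRT), (19, 6780, CDG, ATL, 35, DC, SEA), (22, 6780, MIA, CDG, 35, DC, IAD), (22, 6780, MIA, CDG, 35, DC, NRT), (22, 6780, MIA, CDG, 35, DC, SEA), (23, 6780, NRT, HND, 35, DC, IAD), (23, 6780, NRT, HND, 35, DC, NRT), (23, 6780, NRT, HND, 35, DC, SEA), (27, 6780, SEA, CDG, 35, DC, IAD), (27, 6780, SEA, CDG, 35, DC, NRT), (27, 6780, SEA, CDG, 35, DC, SEA), (30, 7280, LAX, NRT, 8, DC, IAD), (30, 7280, LAX, NRT, 8, DC, NRT), (30, 7280, LAX, NRT, 8, DC, SEA)}
σ[src = SEA]: keep tuples satisfying src = SEA → {(19, 6780, CDG, ATL, 35, DC, SEA), (22, 6780, MIA, CDG, 35, DC, SEA), (23, 6780, NRT, HND, 35, DC, SEA), (27, 6780, SEA, CDG, 35, DC, SEA), (30, 7280, LAX, NRT, 8, DC, SEA)}
Projecting to dst, city: {(CDG, DC), (LAX, DC), (MIA, DC), (NRT, DC), (SEA, DC)}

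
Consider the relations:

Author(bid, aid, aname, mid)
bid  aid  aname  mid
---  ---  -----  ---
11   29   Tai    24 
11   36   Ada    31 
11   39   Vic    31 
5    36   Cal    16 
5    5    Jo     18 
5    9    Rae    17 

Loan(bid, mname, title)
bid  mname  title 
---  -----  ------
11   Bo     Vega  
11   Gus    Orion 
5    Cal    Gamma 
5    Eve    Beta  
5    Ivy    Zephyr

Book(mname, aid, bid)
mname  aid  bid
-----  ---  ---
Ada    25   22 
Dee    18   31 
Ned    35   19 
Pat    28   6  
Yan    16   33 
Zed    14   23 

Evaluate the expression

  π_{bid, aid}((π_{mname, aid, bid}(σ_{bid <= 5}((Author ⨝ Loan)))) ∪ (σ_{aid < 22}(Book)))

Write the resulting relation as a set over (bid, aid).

Author ⋈ Loan (natural join on bid): {(11, 29, Tai, 24, Bo, Vega), (11, 29, Tai, 24, Gus, Orion), (11, 36, Ada, 31, Bo, Vega), (11, 36, Ada, 31, Gus, Orion), (11, 39, Vic, 31, Bo, Vega), (11, 39, Vic, 31, Gus, Orion), (5, 36, Cal, 16, Cal, Gamma), (5, 36, Cal, 16, Eve, Beta), (5, 36, Cal, 16, Ivy, Zephyr), (5, 5, Jo, 18, Cal, Gamma), (5, 5, Jo, 18, Eve, Beta), (5, 5, Jo, 18, Ivy, Zephyr), (5, 9, Rae, 17, Cal, Gamma), (5, 9, Rae, 17, Eve, Beta), (5, 9, Rae, 17, Ivy, Zephyr)}
σ[bid <= 5]: keep tuples satisfying bid <= 5 → {(5, 36, Cal, 16, Cal, Gamma), (5, 36, Cal, 16, Eve, Beta), (5, 36, Cal, 16, Ivy, Zephyr), (5, 5, Jo, 18, Cal, Gamma), (5, 5, Jo, 18, Eve, Beta), (5, 5, Jo, 18, Ivy, Zephyr), (5, 9, Rae, 17, Cal, Gamma), (5, 9, Rae, 17, Eve, Beta), (5, 9, Rae, 17, Ivy, Zephyr)}
Keep only column(s) mname, aid, bid: {(Cal, 36, 5), (Cal, 5, 5), (Cal, 9, 5), (Eve, 36, 5), (Eve, 5, 5), (Eve, 9, 5), (Ivy, 36, 5), (Ivy, 5, 5), (Ivy, 9, 5)}
σ[aid < 22]: keep tuples satisfying aid < 22 → {(Dee, 18, 31), (Yan, 16, 33), (Zed, 14, 23)}
Set union of the two operands is {(Cal, 36, 5), (Cal, 5, 5), (Cal, 9, 5), (Dee, 18, 31), (Eve, 36, 5), (Eve, 5, 5), (Eve, 9, 5), (Ivy, 36, 5), (Ivy, 5, 5), (Ivy, 9, 5), (Yan, 16, 33), (Zed, 14, 23)}.
Keep only column(s) bid, aid (6 duplicate(s) eliminated): {(23, 14), (31, 18), (33, 16), (5, 36), (5, 5), (5, 9)}

{(23, 14), (31, 18), (33, 16), (5, 36), (5, 5), (5, 9)}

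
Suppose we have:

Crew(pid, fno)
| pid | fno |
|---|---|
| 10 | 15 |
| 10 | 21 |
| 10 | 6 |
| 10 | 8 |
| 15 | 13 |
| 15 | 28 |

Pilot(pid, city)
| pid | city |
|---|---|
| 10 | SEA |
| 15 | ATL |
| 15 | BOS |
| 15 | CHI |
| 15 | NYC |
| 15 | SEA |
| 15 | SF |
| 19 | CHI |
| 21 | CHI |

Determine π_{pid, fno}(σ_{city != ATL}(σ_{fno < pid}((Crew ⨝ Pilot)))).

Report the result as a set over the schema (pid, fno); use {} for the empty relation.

Natural join on pid: {(10, 15, SEA), (10, 21, SEA), (10, 6, SEA), (10, 8, SEA), (15, 13, ATL), (15, 13, BOS), (15, 13, CHI), (15, 13, NYC), (15, 13, SEA), (15, 13, SF), (15, 28, ATL), (15, 28, BOS), (15, 28, CHI), (15, 28, NYC), (15, 28, SEA), (15, 28, SF)}
σ[fno < pid]: keep tuples satisfying fno < pid → {(10, 6, SEA), (10, 8, SEA), (15, 13, ATL), (15, 13, BOS), (15, 13, CHI), (15, 13, NYC), (15, 13, SEA), (15, 13, SF)}
σ[city != ATL]: keep tuples satisfying city != ATL → {(10, 6, SEA), (10, 8, SEA), (15, 13, BOS), (15, 13, CHI), (15, 13, NYC), (15, 13, SEA), (15, 13, SF)}
π[pid, fno]: project onto (pid, fno) (4 duplicate(s) eliminated) → {(10, 6), (10, 8), (15, 13)}

{(10, 6), (10, 8), (15, 13)}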